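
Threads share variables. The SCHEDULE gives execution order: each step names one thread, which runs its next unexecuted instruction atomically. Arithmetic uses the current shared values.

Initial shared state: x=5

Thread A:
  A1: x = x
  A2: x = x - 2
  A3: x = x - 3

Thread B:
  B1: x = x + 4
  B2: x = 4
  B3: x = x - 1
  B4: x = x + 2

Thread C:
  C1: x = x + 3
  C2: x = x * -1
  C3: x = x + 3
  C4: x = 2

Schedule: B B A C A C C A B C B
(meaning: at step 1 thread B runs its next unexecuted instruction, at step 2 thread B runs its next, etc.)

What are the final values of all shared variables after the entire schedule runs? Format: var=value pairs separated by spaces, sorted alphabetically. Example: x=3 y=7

Answer: x=4

Derivation:
Step 1: thread B executes B1 (x = x + 4). Shared: x=9. PCs: A@0 B@1 C@0
Step 2: thread B executes B2 (x = 4). Shared: x=4. PCs: A@0 B@2 C@0
Step 3: thread A executes A1 (x = x). Shared: x=4. PCs: A@1 B@2 C@0
Step 4: thread C executes C1 (x = x + 3). Shared: x=7. PCs: A@1 B@2 C@1
Step 5: thread A executes A2 (x = x - 2). Shared: x=5. PCs: A@2 B@2 C@1
Step 6: thread C executes C2 (x = x * -1). Shared: x=-5. PCs: A@2 B@2 C@2
Step 7: thread C executes C3 (x = x + 3). Shared: x=-2. PCs: A@2 B@2 C@3
Step 8: thread A executes A3 (x = x - 3). Shared: x=-5. PCs: A@3 B@2 C@3
Step 9: thread B executes B3 (x = x - 1). Shared: x=-6. PCs: A@3 B@3 C@3
Step 10: thread C executes C4 (x = 2). Shared: x=2. PCs: A@3 B@3 C@4
Step 11: thread B executes B4 (x = x + 2). Shared: x=4. PCs: A@3 B@4 C@4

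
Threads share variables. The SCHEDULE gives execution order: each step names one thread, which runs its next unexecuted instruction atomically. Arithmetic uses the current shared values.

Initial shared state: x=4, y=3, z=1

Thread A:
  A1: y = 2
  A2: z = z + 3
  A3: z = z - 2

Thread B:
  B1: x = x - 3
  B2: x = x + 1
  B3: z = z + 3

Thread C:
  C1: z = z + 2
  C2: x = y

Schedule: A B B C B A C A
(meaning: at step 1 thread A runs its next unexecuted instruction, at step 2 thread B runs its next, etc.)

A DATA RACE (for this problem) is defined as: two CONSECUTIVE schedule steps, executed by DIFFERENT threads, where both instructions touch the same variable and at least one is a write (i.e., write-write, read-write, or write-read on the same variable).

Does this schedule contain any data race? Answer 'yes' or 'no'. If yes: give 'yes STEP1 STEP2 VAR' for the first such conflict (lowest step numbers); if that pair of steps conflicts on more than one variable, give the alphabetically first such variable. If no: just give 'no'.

Steps 1,2: A(r=-,w=y) vs B(r=x,w=x). No conflict.
Steps 2,3: same thread (B). No race.
Steps 3,4: B(r=x,w=x) vs C(r=z,w=z). No conflict.
Steps 4,5: C(z = z + 2) vs B(z = z + 3). RACE on z (W-W).
Steps 5,6: B(z = z + 3) vs A(z = z + 3). RACE on z (W-W).
Steps 6,7: A(r=z,w=z) vs C(r=y,w=x). No conflict.
Steps 7,8: C(r=y,w=x) vs A(r=z,w=z). No conflict.
First conflict at steps 4,5.

Answer: yes 4 5 z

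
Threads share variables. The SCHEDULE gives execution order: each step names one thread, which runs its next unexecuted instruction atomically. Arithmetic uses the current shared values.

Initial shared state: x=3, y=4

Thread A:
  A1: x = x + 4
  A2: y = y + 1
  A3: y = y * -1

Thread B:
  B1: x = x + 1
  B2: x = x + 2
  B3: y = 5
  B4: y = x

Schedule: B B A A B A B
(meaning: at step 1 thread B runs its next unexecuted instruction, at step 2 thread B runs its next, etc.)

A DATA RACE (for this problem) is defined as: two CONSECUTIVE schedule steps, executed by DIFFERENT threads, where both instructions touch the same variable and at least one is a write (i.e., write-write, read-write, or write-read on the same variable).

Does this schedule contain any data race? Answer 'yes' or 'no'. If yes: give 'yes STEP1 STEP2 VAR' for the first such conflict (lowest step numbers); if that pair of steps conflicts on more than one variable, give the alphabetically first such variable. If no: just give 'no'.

Steps 1,2: same thread (B). No race.
Steps 2,3: B(x = x + 2) vs A(x = x + 4). RACE on x (W-W).
Steps 3,4: same thread (A). No race.
Steps 4,5: A(y = y + 1) vs B(y = 5). RACE on y (W-W).
Steps 5,6: B(y = 5) vs A(y = y * -1). RACE on y (W-W).
Steps 6,7: A(y = y * -1) vs B(y = x). RACE on y (W-W).
First conflict at steps 2,3.

Answer: yes 2 3 x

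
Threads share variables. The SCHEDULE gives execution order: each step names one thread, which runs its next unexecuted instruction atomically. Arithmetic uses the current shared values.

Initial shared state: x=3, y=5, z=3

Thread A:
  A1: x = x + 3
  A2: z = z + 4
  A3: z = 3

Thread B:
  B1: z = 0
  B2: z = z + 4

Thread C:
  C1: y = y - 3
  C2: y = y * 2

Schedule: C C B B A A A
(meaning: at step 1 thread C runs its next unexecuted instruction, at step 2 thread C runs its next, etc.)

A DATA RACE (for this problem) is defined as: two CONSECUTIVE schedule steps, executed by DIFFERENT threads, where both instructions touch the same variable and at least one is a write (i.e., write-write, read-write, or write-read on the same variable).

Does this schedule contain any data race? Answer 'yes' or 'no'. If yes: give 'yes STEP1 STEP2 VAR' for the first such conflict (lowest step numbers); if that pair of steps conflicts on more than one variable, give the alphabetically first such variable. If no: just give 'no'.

Steps 1,2: same thread (C). No race.
Steps 2,3: C(r=y,w=y) vs B(r=-,w=z). No conflict.
Steps 3,4: same thread (B). No race.
Steps 4,5: B(r=z,w=z) vs A(r=x,w=x). No conflict.
Steps 5,6: same thread (A). No race.
Steps 6,7: same thread (A). No race.

Answer: no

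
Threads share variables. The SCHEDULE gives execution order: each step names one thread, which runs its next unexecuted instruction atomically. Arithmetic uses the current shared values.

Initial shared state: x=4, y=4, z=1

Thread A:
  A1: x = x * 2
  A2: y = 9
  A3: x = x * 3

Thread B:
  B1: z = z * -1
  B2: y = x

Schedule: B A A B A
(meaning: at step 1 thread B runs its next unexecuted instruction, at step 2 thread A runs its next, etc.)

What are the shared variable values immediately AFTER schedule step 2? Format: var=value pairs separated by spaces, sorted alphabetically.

Answer: x=8 y=4 z=-1

Derivation:
Step 1: thread B executes B1 (z = z * -1). Shared: x=4 y=4 z=-1. PCs: A@0 B@1
Step 2: thread A executes A1 (x = x * 2). Shared: x=8 y=4 z=-1. PCs: A@1 B@1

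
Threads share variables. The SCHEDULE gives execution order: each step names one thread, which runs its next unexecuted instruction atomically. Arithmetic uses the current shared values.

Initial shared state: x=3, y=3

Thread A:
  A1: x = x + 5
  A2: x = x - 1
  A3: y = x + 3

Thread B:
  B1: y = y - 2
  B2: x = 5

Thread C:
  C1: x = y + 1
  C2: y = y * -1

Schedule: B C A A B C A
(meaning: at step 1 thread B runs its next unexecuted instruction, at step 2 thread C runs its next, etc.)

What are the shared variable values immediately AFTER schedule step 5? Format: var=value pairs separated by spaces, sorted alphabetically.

Step 1: thread B executes B1 (y = y - 2). Shared: x=3 y=1. PCs: A@0 B@1 C@0
Step 2: thread C executes C1 (x = y + 1). Shared: x=2 y=1. PCs: A@0 B@1 C@1
Step 3: thread A executes A1 (x = x + 5). Shared: x=7 y=1. PCs: A@1 B@1 C@1
Step 4: thread A executes A2 (x = x - 1). Shared: x=6 y=1. PCs: A@2 B@1 C@1
Step 5: thread B executes B2 (x = 5). Shared: x=5 y=1. PCs: A@2 B@2 C@1

Answer: x=5 y=1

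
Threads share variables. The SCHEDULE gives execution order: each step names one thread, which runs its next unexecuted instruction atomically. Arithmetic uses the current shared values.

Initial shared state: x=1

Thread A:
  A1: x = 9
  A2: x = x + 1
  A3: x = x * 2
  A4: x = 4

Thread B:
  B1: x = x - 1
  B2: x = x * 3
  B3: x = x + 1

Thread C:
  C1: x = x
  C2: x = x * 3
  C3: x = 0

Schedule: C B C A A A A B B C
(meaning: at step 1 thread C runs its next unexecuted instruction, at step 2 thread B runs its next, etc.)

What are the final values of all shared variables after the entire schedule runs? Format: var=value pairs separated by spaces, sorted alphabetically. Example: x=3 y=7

Answer: x=0

Derivation:
Step 1: thread C executes C1 (x = x). Shared: x=1. PCs: A@0 B@0 C@1
Step 2: thread B executes B1 (x = x - 1). Shared: x=0. PCs: A@0 B@1 C@1
Step 3: thread C executes C2 (x = x * 3). Shared: x=0. PCs: A@0 B@1 C@2
Step 4: thread A executes A1 (x = 9). Shared: x=9. PCs: A@1 B@1 C@2
Step 5: thread A executes A2 (x = x + 1). Shared: x=10. PCs: A@2 B@1 C@2
Step 6: thread A executes A3 (x = x * 2). Shared: x=20. PCs: A@3 B@1 C@2
Step 7: thread A executes A4 (x = 4). Shared: x=4. PCs: A@4 B@1 C@2
Step 8: thread B executes B2 (x = x * 3). Shared: x=12. PCs: A@4 B@2 C@2
Step 9: thread B executes B3 (x = x + 1). Shared: x=13. PCs: A@4 B@3 C@2
Step 10: thread C executes C3 (x = 0). Shared: x=0. PCs: A@4 B@3 C@3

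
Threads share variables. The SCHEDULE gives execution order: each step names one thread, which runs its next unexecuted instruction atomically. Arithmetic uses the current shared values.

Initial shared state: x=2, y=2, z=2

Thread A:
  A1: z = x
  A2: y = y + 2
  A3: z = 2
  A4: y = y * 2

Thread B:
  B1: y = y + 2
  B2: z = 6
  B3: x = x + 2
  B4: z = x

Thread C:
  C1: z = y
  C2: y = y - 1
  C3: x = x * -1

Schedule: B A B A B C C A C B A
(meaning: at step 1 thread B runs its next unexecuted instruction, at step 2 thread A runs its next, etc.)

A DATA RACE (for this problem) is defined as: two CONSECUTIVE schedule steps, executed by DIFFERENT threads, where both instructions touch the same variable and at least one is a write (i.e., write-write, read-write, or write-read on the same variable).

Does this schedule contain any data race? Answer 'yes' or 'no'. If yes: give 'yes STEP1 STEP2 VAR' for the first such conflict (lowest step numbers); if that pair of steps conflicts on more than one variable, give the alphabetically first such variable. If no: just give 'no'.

Steps 1,2: B(r=y,w=y) vs A(r=x,w=z). No conflict.
Steps 2,3: A(z = x) vs B(z = 6). RACE on z (W-W).
Steps 3,4: B(r=-,w=z) vs A(r=y,w=y). No conflict.
Steps 4,5: A(r=y,w=y) vs B(r=x,w=x). No conflict.
Steps 5,6: B(r=x,w=x) vs C(r=y,w=z). No conflict.
Steps 6,7: same thread (C). No race.
Steps 7,8: C(r=y,w=y) vs A(r=-,w=z). No conflict.
Steps 8,9: A(r=-,w=z) vs C(r=x,w=x). No conflict.
Steps 9,10: C(x = x * -1) vs B(z = x). RACE on x (W-R).
Steps 10,11: B(r=x,w=z) vs A(r=y,w=y). No conflict.
First conflict at steps 2,3.

Answer: yes 2 3 z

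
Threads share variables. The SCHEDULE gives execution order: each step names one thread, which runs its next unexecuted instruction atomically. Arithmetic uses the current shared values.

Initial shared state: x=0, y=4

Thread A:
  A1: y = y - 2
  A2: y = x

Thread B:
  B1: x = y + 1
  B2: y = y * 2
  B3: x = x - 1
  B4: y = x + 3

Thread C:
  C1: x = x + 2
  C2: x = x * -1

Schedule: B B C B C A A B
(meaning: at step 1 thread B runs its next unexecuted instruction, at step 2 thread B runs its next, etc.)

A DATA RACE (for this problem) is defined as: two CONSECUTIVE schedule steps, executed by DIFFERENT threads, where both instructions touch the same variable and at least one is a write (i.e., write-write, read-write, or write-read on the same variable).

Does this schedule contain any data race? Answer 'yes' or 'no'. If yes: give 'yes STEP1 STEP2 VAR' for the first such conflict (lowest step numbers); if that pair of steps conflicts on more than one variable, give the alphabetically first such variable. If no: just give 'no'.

Steps 1,2: same thread (B). No race.
Steps 2,3: B(r=y,w=y) vs C(r=x,w=x). No conflict.
Steps 3,4: C(x = x + 2) vs B(x = x - 1). RACE on x (W-W).
Steps 4,5: B(x = x - 1) vs C(x = x * -1). RACE on x (W-W).
Steps 5,6: C(r=x,w=x) vs A(r=y,w=y). No conflict.
Steps 6,7: same thread (A). No race.
Steps 7,8: A(y = x) vs B(y = x + 3). RACE on y (W-W).
First conflict at steps 3,4.

Answer: yes 3 4 x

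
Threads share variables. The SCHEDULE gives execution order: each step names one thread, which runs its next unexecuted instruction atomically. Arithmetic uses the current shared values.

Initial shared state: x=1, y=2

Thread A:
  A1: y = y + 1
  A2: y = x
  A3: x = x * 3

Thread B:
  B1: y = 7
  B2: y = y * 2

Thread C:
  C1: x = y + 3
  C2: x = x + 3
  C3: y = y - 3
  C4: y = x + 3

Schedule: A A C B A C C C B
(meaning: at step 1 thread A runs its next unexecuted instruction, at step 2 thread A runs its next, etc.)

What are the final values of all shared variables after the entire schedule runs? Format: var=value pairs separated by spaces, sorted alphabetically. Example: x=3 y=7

Answer: x=15 y=36

Derivation:
Step 1: thread A executes A1 (y = y + 1). Shared: x=1 y=3. PCs: A@1 B@0 C@0
Step 2: thread A executes A2 (y = x). Shared: x=1 y=1. PCs: A@2 B@0 C@0
Step 3: thread C executes C1 (x = y + 3). Shared: x=4 y=1. PCs: A@2 B@0 C@1
Step 4: thread B executes B1 (y = 7). Shared: x=4 y=7. PCs: A@2 B@1 C@1
Step 5: thread A executes A3 (x = x * 3). Shared: x=12 y=7. PCs: A@3 B@1 C@1
Step 6: thread C executes C2 (x = x + 3). Shared: x=15 y=7. PCs: A@3 B@1 C@2
Step 7: thread C executes C3 (y = y - 3). Shared: x=15 y=4. PCs: A@3 B@1 C@3
Step 8: thread C executes C4 (y = x + 3). Shared: x=15 y=18. PCs: A@3 B@1 C@4
Step 9: thread B executes B2 (y = y * 2). Shared: x=15 y=36. PCs: A@3 B@2 C@4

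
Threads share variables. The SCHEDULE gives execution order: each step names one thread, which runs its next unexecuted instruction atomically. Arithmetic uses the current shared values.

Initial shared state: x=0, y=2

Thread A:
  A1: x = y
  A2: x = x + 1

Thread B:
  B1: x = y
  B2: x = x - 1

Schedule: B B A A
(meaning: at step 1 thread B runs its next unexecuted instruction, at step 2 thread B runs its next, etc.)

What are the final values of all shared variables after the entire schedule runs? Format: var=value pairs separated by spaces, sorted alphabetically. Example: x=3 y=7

Step 1: thread B executes B1 (x = y). Shared: x=2 y=2. PCs: A@0 B@1
Step 2: thread B executes B2 (x = x - 1). Shared: x=1 y=2. PCs: A@0 B@2
Step 3: thread A executes A1 (x = y). Shared: x=2 y=2. PCs: A@1 B@2
Step 4: thread A executes A2 (x = x + 1). Shared: x=3 y=2. PCs: A@2 B@2

Answer: x=3 y=2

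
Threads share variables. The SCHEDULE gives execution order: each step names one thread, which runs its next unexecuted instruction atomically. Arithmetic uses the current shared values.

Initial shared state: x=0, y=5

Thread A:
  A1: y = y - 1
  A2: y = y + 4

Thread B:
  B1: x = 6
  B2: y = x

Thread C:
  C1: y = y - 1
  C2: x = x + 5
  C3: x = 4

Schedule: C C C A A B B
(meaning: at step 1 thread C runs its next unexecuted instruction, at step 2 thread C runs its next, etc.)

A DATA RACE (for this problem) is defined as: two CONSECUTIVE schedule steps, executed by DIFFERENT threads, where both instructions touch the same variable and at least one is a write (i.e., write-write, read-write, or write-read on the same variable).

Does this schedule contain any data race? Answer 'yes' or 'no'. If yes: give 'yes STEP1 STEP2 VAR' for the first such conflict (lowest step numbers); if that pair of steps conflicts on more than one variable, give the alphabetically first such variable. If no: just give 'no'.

Steps 1,2: same thread (C). No race.
Steps 2,3: same thread (C). No race.
Steps 3,4: C(r=-,w=x) vs A(r=y,w=y). No conflict.
Steps 4,5: same thread (A). No race.
Steps 5,6: A(r=y,w=y) vs B(r=-,w=x). No conflict.
Steps 6,7: same thread (B). No race.

Answer: no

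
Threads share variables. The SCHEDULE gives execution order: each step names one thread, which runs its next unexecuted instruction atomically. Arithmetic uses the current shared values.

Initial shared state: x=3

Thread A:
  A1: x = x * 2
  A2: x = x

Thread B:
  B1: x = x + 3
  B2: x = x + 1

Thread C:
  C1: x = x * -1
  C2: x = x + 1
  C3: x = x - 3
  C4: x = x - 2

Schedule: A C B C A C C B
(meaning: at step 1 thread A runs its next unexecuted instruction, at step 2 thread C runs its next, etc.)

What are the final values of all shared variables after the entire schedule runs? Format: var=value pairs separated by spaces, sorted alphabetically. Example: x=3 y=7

Answer: x=-6

Derivation:
Step 1: thread A executes A1 (x = x * 2). Shared: x=6. PCs: A@1 B@0 C@0
Step 2: thread C executes C1 (x = x * -1). Shared: x=-6. PCs: A@1 B@0 C@1
Step 3: thread B executes B1 (x = x + 3). Shared: x=-3. PCs: A@1 B@1 C@1
Step 4: thread C executes C2 (x = x + 1). Shared: x=-2. PCs: A@1 B@1 C@2
Step 5: thread A executes A2 (x = x). Shared: x=-2. PCs: A@2 B@1 C@2
Step 6: thread C executes C3 (x = x - 3). Shared: x=-5. PCs: A@2 B@1 C@3
Step 7: thread C executes C4 (x = x - 2). Shared: x=-7. PCs: A@2 B@1 C@4
Step 8: thread B executes B2 (x = x + 1). Shared: x=-6. PCs: A@2 B@2 C@4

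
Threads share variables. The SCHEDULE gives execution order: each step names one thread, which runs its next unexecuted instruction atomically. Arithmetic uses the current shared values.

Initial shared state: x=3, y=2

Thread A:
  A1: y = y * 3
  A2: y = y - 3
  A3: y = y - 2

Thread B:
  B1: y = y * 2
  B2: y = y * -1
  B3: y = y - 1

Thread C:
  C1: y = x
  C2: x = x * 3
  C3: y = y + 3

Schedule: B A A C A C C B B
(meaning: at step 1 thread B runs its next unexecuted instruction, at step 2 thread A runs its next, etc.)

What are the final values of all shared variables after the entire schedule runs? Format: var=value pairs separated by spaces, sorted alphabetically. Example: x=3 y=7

Step 1: thread B executes B1 (y = y * 2). Shared: x=3 y=4. PCs: A@0 B@1 C@0
Step 2: thread A executes A1 (y = y * 3). Shared: x=3 y=12. PCs: A@1 B@1 C@0
Step 3: thread A executes A2 (y = y - 3). Shared: x=3 y=9. PCs: A@2 B@1 C@0
Step 4: thread C executes C1 (y = x). Shared: x=3 y=3. PCs: A@2 B@1 C@1
Step 5: thread A executes A3 (y = y - 2). Shared: x=3 y=1. PCs: A@3 B@1 C@1
Step 6: thread C executes C2 (x = x * 3). Shared: x=9 y=1. PCs: A@3 B@1 C@2
Step 7: thread C executes C3 (y = y + 3). Shared: x=9 y=4. PCs: A@3 B@1 C@3
Step 8: thread B executes B2 (y = y * -1). Shared: x=9 y=-4. PCs: A@3 B@2 C@3
Step 9: thread B executes B3 (y = y - 1). Shared: x=9 y=-5. PCs: A@3 B@3 C@3

Answer: x=9 y=-5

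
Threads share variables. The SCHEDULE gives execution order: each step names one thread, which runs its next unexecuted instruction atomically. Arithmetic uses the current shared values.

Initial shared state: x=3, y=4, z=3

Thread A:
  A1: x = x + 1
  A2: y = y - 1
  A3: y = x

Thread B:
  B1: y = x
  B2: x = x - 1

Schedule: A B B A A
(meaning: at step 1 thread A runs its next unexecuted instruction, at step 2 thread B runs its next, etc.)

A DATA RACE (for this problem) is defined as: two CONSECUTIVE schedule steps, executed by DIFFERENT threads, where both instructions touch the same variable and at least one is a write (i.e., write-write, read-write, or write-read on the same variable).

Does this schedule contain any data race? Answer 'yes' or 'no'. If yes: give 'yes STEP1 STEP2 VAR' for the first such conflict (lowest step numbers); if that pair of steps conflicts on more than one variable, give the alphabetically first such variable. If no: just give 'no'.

Steps 1,2: A(x = x + 1) vs B(y = x). RACE on x (W-R).
Steps 2,3: same thread (B). No race.
Steps 3,4: B(r=x,w=x) vs A(r=y,w=y). No conflict.
Steps 4,5: same thread (A). No race.
First conflict at steps 1,2.

Answer: yes 1 2 x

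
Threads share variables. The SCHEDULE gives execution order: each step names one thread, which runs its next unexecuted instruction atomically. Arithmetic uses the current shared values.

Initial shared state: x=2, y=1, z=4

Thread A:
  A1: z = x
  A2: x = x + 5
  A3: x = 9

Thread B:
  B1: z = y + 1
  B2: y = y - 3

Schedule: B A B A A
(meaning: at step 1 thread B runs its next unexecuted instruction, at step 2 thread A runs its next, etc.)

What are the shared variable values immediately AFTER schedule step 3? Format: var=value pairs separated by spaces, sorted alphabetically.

Answer: x=2 y=-2 z=2

Derivation:
Step 1: thread B executes B1 (z = y + 1). Shared: x=2 y=1 z=2. PCs: A@0 B@1
Step 2: thread A executes A1 (z = x). Shared: x=2 y=1 z=2. PCs: A@1 B@1
Step 3: thread B executes B2 (y = y - 3). Shared: x=2 y=-2 z=2. PCs: A@1 B@2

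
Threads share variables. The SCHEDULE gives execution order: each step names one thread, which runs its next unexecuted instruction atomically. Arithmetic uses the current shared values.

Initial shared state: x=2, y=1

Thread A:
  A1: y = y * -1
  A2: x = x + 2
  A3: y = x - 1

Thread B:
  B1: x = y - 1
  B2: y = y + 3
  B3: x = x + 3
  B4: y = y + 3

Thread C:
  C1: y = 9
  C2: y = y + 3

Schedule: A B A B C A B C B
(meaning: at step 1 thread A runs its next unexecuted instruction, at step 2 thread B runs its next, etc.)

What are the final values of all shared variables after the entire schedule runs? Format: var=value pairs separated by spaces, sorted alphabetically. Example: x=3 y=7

Answer: x=3 y=5

Derivation:
Step 1: thread A executes A1 (y = y * -1). Shared: x=2 y=-1. PCs: A@1 B@0 C@0
Step 2: thread B executes B1 (x = y - 1). Shared: x=-2 y=-1. PCs: A@1 B@1 C@0
Step 3: thread A executes A2 (x = x + 2). Shared: x=0 y=-1. PCs: A@2 B@1 C@0
Step 4: thread B executes B2 (y = y + 3). Shared: x=0 y=2. PCs: A@2 B@2 C@0
Step 5: thread C executes C1 (y = 9). Shared: x=0 y=9. PCs: A@2 B@2 C@1
Step 6: thread A executes A3 (y = x - 1). Shared: x=0 y=-1. PCs: A@3 B@2 C@1
Step 7: thread B executes B3 (x = x + 3). Shared: x=3 y=-1. PCs: A@3 B@3 C@1
Step 8: thread C executes C2 (y = y + 3). Shared: x=3 y=2. PCs: A@3 B@3 C@2
Step 9: thread B executes B4 (y = y + 3). Shared: x=3 y=5. PCs: A@3 B@4 C@2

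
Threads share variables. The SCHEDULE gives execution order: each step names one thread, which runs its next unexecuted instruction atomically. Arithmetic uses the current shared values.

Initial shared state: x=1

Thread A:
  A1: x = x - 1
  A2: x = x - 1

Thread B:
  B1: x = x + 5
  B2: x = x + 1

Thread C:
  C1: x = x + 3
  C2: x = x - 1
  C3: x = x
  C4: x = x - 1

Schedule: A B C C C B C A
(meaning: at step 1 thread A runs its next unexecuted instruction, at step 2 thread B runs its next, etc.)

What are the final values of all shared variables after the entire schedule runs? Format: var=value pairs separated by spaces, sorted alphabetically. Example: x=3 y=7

Answer: x=6

Derivation:
Step 1: thread A executes A1 (x = x - 1). Shared: x=0. PCs: A@1 B@0 C@0
Step 2: thread B executes B1 (x = x + 5). Shared: x=5. PCs: A@1 B@1 C@0
Step 3: thread C executes C1 (x = x + 3). Shared: x=8. PCs: A@1 B@1 C@1
Step 4: thread C executes C2 (x = x - 1). Shared: x=7. PCs: A@1 B@1 C@2
Step 5: thread C executes C3 (x = x). Shared: x=7. PCs: A@1 B@1 C@3
Step 6: thread B executes B2 (x = x + 1). Shared: x=8. PCs: A@1 B@2 C@3
Step 7: thread C executes C4 (x = x - 1). Shared: x=7. PCs: A@1 B@2 C@4
Step 8: thread A executes A2 (x = x - 1). Shared: x=6. PCs: A@2 B@2 C@4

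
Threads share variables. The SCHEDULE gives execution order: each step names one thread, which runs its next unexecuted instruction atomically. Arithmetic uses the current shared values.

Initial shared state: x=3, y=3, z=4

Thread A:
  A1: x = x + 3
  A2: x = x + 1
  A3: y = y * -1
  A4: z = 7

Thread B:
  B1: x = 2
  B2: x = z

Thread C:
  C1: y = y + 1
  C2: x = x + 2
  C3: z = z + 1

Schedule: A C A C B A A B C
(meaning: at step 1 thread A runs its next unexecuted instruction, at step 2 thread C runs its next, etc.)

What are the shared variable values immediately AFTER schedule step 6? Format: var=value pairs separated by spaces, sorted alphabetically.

Step 1: thread A executes A1 (x = x + 3). Shared: x=6 y=3 z=4. PCs: A@1 B@0 C@0
Step 2: thread C executes C1 (y = y + 1). Shared: x=6 y=4 z=4. PCs: A@1 B@0 C@1
Step 3: thread A executes A2 (x = x + 1). Shared: x=7 y=4 z=4. PCs: A@2 B@0 C@1
Step 4: thread C executes C2 (x = x + 2). Shared: x=9 y=4 z=4. PCs: A@2 B@0 C@2
Step 5: thread B executes B1 (x = 2). Shared: x=2 y=4 z=4. PCs: A@2 B@1 C@2
Step 6: thread A executes A3 (y = y * -1). Shared: x=2 y=-4 z=4. PCs: A@3 B@1 C@2

Answer: x=2 y=-4 z=4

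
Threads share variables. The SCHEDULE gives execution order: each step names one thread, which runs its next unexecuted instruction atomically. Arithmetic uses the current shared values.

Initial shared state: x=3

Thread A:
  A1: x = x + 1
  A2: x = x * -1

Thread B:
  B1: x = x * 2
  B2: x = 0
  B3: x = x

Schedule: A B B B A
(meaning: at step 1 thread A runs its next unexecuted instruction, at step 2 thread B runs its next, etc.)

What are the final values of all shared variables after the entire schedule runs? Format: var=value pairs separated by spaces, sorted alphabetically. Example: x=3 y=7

Step 1: thread A executes A1 (x = x + 1). Shared: x=4. PCs: A@1 B@0
Step 2: thread B executes B1 (x = x * 2). Shared: x=8. PCs: A@1 B@1
Step 3: thread B executes B2 (x = 0). Shared: x=0. PCs: A@1 B@2
Step 4: thread B executes B3 (x = x). Shared: x=0. PCs: A@1 B@3
Step 5: thread A executes A2 (x = x * -1). Shared: x=0. PCs: A@2 B@3

Answer: x=0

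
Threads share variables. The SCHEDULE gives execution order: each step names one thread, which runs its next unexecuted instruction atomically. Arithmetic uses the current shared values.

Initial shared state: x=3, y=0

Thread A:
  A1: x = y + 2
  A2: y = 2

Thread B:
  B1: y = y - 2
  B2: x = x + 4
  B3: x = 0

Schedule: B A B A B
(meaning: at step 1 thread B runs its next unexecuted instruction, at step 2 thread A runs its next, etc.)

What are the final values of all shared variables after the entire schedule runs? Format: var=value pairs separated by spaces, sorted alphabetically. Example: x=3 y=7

Answer: x=0 y=2

Derivation:
Step 1: thread B executes B1 (y = y - 2). Shared: x=3 y=-2. PCs: A@0 B@1
Step 2: thread A executes A1 (x = y + 2). Shared: x=0 y=-2. PCs: A@1 B@1
Step 3: thread B executes B2 (x = x + 4). Shared: x=4 y=-2. PCs: A@1 B@2
Step 4: thread A executes A2 (y = 2). Shared: x=4 y=2. PCs: A@2 B@2
Step 5: thread B executes B3 (x = 0). Shared: x=0 y=2. PCs: A@2 B@3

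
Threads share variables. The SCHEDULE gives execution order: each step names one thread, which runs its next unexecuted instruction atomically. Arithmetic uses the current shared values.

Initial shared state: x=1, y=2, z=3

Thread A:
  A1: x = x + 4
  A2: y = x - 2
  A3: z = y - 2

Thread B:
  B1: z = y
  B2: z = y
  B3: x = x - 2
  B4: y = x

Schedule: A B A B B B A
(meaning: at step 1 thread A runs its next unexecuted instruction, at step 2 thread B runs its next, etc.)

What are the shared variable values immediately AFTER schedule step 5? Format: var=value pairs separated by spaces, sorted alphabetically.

Step 1: thread A executes A1 (x = x + 4). Shared: x=5 y=2 z=3. PCs: A@1 B@0
Step 2: thread B executes B1 (z = y). Shared: x=5 y=2 z=2. PCs: A@1 B@1
Step 3: thread A executes A2 (y = x - 2). Shared: x=5 y=3 z=2. PCs: A@2 B@1
Step 4: thread B executes B2 (z = y). Shared: x=5 y=3 z=3. PCs: A@2 B@2
Step 5: thread B executes B3 (x = x - 2). Shared: x=3 y=3 z=3. PCs: A@2 B@3

Answer: x=3 y=3 z=3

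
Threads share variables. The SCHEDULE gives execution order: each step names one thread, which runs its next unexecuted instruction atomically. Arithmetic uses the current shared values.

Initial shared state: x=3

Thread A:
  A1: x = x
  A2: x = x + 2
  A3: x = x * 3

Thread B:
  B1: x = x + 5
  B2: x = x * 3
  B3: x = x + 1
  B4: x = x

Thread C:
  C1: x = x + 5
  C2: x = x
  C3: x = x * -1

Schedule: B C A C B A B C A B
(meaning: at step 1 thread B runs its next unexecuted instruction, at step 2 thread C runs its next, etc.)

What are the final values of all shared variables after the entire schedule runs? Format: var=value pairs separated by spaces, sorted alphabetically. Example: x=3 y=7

Answer: x=-126

Derivation:
Step 1: thread B executes B1 (x = x + 5). Shared: x=8. PCs: A@0 B@1 C@0
Step 2: thread C executes C1 (x = x + 5). Shared: x=13. PCs: A@0 B@1 C@1
Step 3: thread A executes A1 (x = x). Shared: x=13. PCs: A@1 B@1 C@1
Step 4: thread C executes C2 (x = x). Shared: x=13. PCs: A@1 B@1 C@2
Step 5: thread B executes B2 (x = x * 3). Shared: x=39. PCs: A@1 B@2 C@2
Step 6: thread A executes A2 (x = x + 2). Shared: x=41. PCs: A@2 B@2 C@2
Step 7: thread B executes B3 (x = x + 1). Shared: x=42. PCs: A@2 B@3 C@2
Step 8: thread C executes C3 (x = x * -1). Shared: x=-42. PCs: A@2 B@3 C@3
Step 9: thread A executes A3 (x = x * 3). Shared: x=-126. PCs: A@3 B@3 C@3
Step 10: thread B executes B4 (x = x). Shared: x=-126. PCs: A@3 B@4 C@3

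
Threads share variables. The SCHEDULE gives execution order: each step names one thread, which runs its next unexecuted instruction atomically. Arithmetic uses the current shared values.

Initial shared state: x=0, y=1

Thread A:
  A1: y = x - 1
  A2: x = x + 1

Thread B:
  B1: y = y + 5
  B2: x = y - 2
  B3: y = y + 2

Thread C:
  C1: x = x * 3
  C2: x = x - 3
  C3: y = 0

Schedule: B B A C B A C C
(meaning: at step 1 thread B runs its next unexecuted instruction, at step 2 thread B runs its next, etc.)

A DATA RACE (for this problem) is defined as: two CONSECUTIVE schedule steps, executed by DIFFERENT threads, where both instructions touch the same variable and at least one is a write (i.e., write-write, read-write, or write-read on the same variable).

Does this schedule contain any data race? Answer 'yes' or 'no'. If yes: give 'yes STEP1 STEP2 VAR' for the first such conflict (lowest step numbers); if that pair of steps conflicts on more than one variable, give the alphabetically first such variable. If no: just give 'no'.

Steps 1,2: same thread (B). No race.
Steps 2,3: B(x = y - 2) vs A(y = x - 1). RACE on x (W-R), y (R-W). Multiple vars; alphabetically first is x.
Steps 3,4: A(y = x - 1) vs C(x = x * 3). RACE on x (R-W).
Steps 4,5: C(r=x,w=x) vs B(r=y,w=y). No conflict.
Steps 5,6: B(r=y,w=y) vs A(r=x,w=x). No conflict.
Steps 6,7: A(x = x + 1) vs C(x = x - 3). RACE on x (W-W).
Steps 7,8: same thread (C). No race.
First conflict at steps 2,3.

Answer: yes 2 3 x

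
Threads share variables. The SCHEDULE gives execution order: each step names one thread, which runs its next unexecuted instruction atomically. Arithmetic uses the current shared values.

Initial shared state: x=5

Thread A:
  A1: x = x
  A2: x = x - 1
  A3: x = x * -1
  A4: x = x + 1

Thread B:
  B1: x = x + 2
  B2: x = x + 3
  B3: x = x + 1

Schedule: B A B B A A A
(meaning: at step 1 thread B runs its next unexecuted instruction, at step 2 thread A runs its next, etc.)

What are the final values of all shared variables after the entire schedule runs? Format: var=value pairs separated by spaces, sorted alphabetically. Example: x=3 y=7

Answer: x=-9

Derivation:
Step 1: thread B executes B1 (x = x + 2). Shared: x=7. PCs: A@0 B@1
Step 2: thread A executes A1 (x = x). Shared: x=7. PCs: A@1 B@1
Step 3: thread B executes B2 (x = x + 3). Shared: x=10. PCs: A@1 B@2
Step 4: thread B executes B3 (x = x + 1). Shared: x=11. PCs: A@1 B@3
Step 5: thread A executes A2 (x = x - 1). Shared: x=10. PCs: A@2 B@3
Step 6: thread A executes A3 (x = x * -1). Shared: x=-10. PCs: A@3 B@3
Step 7: thread A executes A4 (x = x + 1). Shared: x=-9. PCs: A@4 B@3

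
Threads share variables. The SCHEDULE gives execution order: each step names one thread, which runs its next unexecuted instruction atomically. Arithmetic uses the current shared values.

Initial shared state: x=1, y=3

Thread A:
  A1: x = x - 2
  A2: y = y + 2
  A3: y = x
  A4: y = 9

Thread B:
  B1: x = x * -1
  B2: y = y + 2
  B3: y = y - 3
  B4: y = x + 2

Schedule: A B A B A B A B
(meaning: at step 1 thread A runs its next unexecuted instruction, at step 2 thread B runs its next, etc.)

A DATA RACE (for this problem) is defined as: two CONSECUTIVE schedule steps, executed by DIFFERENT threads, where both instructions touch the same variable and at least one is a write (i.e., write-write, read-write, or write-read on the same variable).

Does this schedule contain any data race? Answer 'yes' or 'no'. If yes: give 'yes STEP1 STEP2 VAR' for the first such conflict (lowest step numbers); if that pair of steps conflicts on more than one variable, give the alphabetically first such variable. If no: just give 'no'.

Steps 1,2: A(x = x - 2) vs B(x = x * -1). RACE on x (W-W).
Steps 2,3: B(r=x,w=x) vs A(r=y,w=y). No conflict.
Steps 3,4: A(y = y + 2) vs B(y = y + 2). RACE on y (W-W).
Steps 4,5: B(y = y + 2) vs A(y = x). RACE on y (W-W).
Steps 5,6: A(y = x) vs B(y = y - 3). RACE on y (W-W).
Steps 6,7: B(y = y - 3) vs A(y = 9). RACE on y (W-W).
Steps 7,8: A(y = 9) vs B(y = x + 2). RACE on y (W-W).
First conflict at steps 1,2.

Answer: yes 1 2 x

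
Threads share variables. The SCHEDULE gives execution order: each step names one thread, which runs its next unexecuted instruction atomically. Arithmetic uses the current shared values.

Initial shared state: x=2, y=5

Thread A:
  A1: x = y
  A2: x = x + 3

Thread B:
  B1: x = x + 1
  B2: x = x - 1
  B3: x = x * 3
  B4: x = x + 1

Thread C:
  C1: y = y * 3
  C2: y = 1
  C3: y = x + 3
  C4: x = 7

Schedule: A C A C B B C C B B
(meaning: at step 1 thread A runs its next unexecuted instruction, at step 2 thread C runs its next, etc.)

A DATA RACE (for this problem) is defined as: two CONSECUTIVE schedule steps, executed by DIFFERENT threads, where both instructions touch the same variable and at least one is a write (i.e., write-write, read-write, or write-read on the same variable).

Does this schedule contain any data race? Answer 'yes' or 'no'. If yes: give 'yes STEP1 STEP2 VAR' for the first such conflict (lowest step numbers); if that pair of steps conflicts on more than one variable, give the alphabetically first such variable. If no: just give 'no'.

Answer: yes 1 2 y

Derivation:
Steps 1,2: A(x = y) vs C(y = y * 3). RACE on y (R-W).
Steps 2,3: C(r=y,w=y) vs A(r=x,w=x). No conflict.
Steps 3,4: A(r=x,w=x) vs C(r=-,w=y). No conflict.
Steps 4,5: C(r=-,w=y) vs B(r=x,w=x). No conflict.
Steps 5,6: same thread (B). No race.
Steps 6,7: B(x = x - 1) vs C(y = x + 3). RACE on x (W-R).
Steps 7,8: same thread (C). No race.
Steps 8,9: C(x = 7) vs B(x = x * 3). RACE on x (W-W).
Steps 9,10: same thread (B). No race.
First conflict at steps 1,2.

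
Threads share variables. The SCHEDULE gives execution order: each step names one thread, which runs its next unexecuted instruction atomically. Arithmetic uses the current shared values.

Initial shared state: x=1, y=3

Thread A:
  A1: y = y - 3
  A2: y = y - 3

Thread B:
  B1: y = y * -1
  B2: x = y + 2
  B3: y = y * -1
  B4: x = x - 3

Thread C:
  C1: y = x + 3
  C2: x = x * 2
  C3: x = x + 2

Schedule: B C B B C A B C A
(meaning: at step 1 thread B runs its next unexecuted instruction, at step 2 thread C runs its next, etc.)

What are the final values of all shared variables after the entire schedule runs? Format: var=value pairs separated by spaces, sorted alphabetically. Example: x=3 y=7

Step 1: thread B executes B1 (y = y * -1). Shared: x=1 y=-3. PCs: A@0 B@1 C@0
Step 2: thread C executes C1 (y = x + 3). Shared: x=1 y=4. PCs: A@0 B@1 C@1
Step 3: thread B executes B2 (x = y + 2). Shared: x=6 y=4. PCs: A@0 B@2 C@1
Step 4: thread B executes B3 (y = y * -1). Shared: x=6 y=-4. PCs: A@0 B@3 C@1
Step 5: thread C executes C2 (x = x * 2). Shared: x=12 y=-4. PCs: A@0 B@3 C@2
Step 6: thread A executes A1 (y = y - 3). Shared: x=12 y=-7. PCs: A@1 B@3 C@2
Step 7: thread B executes B4 (x = x - 3). Shared: x=9 y=-7. PCs: A@1 B@4 C@2
Step 8: thread C executes C3 (x = x + 2). Shared: x=11 y=-7. PCs: A@1 B@4 C@3
Step 9: thread A executes A2 (y = y - 3). Shared: x=11 y=-10. PCs: A@2 B@4 C@3

Answer: x=11 y=-10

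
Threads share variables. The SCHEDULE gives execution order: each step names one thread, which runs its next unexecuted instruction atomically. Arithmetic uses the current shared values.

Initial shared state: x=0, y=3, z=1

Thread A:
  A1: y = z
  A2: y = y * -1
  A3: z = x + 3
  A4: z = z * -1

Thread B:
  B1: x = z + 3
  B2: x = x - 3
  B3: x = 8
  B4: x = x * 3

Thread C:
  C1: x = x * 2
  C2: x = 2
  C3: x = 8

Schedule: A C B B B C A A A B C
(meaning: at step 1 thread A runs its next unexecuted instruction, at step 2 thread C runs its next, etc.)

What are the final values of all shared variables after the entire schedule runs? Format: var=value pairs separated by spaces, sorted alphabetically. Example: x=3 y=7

Step 1: thread A executes A1 (y = z). Shared: x=0 y=1 z=1. PCs: A@1 B@0 C@0
Step 2: thread C executes C1 (x = x * 2). Shared: x=0 y=1 z=1. PCs: A@1 B@0 C@1
Step 3: thread B executes B1 (x = z + 3). Shared: x=4 y=1 z=1. PCs: A@1 B@1 C@1
Step 4: thread B executes B2 (x = x - 3). Shared: x=1 y=1 z=1. PCs: A@1 B@2 C@1
Step 5: thread B executes B3 (x = 8). Shared: x=8 y=1 z=1. PCs: A@1 B@3 C@1
Step 6: thread C executes C2 (x = 2). Shared: x=2 y=1 z=1. PCs: A@1 B@3 C@2
Step 7: thread A executes A2 (y = y * -1). Shared: x=2 y=-1 z=1. PCs: A@2 B@3 C@2
Step 8: thread A executes A3 (z = x + 3). Shared: x=2 y=-1 z=5. PCs: A@3 B@3 C@2
Step 9: thread A executes A4 (z = z * -1). Shared: x=2 y=-1 z=-5. PCs: A@4 B@3 C@2
Step 10: thread B executes B4 (x = x * 3). Shared: x=6 y=-1 z=-5. PCs: A@4 B@4 C@2
Step 11: thread C executes C3 (x = 8). Shared: x=8 y=-1 z=-5. PCs: A@4 B@4 C@3

Answer: x=8 y=-1 z=-5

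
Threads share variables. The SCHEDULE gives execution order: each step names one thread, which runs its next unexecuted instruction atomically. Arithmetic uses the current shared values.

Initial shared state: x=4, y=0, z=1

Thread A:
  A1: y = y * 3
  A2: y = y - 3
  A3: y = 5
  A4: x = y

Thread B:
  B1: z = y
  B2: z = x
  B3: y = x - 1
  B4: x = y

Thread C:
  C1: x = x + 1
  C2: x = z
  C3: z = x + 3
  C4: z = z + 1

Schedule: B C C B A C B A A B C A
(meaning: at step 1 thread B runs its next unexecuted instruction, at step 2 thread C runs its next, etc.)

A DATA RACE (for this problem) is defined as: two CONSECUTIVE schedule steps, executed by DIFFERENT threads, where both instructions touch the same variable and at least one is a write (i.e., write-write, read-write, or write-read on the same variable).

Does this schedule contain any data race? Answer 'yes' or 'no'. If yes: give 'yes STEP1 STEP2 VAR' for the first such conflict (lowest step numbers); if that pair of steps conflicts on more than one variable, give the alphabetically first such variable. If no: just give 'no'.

Answer: yes 3 4 x

Derivation:
Steps 1,2: B(r=y,w=z) vs C(r=x,w=x). No conflict.
Steps 2,3: same thread (C). No race.
Steps 3,4: C(x = z) vs B(z = x). RACE on x (W-R), z (R-W). Multiple vars; alphabetically first is x.
Steps 4,5: B(r=x,w=z) vs A(r=y,w=y). No conflict.
Steps 5,6: A(r=y,w=y) vs C(r=x,w=z). No conflict.
Steps 6,7: C(r=x,w=z) vs B(r=x,w=y). No conflict.
Steps 7,8: B(y = x - 1) vs A(y = y - 3). RACE on y (W-W).
Steps 8,9: same thread (A). No race.
Steps 9,10: A(y = 5) vs B(x = y). RACE on y (W-R).
Steps 10,11: B(r=y,w=x) vs C(r=z,w=z). No conflict.
Steps 11,12: C(r=z,w=z) vs A(r=y,w=x). No conflict.
First conflict at steps 3,4.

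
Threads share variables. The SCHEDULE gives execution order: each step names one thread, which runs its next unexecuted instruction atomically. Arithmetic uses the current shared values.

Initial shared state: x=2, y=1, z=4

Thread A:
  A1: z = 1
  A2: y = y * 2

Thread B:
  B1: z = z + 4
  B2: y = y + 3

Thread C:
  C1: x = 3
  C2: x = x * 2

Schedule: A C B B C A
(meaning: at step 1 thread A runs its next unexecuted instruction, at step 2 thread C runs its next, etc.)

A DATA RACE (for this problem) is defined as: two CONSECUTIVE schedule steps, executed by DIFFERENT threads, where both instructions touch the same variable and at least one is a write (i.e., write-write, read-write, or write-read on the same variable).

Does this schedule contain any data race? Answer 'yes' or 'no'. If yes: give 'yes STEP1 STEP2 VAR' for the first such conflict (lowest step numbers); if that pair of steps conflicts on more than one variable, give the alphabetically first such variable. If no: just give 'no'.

Steps 1,2: A(r=-,w=z) vs C(r=-,w=x). No conflict.
Steps 2,3: C(r=-,w=x) vs B(r=z,w=z). No conflict.
Steps 3,4: same thread (B). No race.
Steps 4,5: B(r=y,w=y) vs C(r=x,w=x). No conflict.
Steps 5,6: C(r=x,w=x) vs A(r=y,w=y). No conflict.

Answer: no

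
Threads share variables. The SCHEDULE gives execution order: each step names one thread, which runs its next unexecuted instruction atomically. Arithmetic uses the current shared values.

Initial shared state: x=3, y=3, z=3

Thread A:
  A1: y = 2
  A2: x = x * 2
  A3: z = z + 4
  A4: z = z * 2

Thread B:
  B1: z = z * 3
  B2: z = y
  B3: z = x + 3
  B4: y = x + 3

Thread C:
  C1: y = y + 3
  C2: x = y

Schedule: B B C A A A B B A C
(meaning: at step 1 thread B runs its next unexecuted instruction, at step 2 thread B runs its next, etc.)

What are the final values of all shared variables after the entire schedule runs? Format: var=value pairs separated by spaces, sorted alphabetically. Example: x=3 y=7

Step 1: thread B executes B1 (z = z * 3). Shared: x=3 y=3 z=9. PCs: A@0 B@1 C@0
Step 2: thread B executes B2 (z = y). Shared: x=3 y=3 z=3. PCs: A@0 B@2 C@0
Step 3: thread C executes C1 (y = y + 3). Shared: x=3 y=6 z=3. PCs: A@0 B@2 C@1
Step 4: thread A executes A1 (y = 2). Shared: x=3 y=2 z=3. PCs: A@1 B@2 C@1
Step 5: thread A executes A2 (x = x * 2). Shared: x=6 y=2 z=3. PCs: A@2 B@2 C@1
Step 6: thread A executes A3 (z = z + 4). Shared: x=6 y=2 z=7. PCs: A@3 B@2 C@1
Step 7: thread B executes B3 (z = x + 3). Shared: x=6 y=2 z=9. PCs: A@3 B@3 C@1
Step 8: thread B executes B4 (y = x + 3). Shared: x=6 y=9 z=9. PCs: A@3 B@4 C@1
Step 9: thread A executes A4 (z = z * 2). Shared: x=6 y=9 z=18. PCs: A@4 B@4 C@1
Step 10: thread C executes C2 (x = y). Shared: x=9 y=9 z=18. PCs: A@4 B@4 C@2

Answer: x=9 y=9 z=18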